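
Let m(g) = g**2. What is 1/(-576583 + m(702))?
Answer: -1/83779 ≈ -1.1936e-5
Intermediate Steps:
1/(-576583 + m(702)) = 1/(-576583 + 702**2) = 1/(-576583 + 492804) = 1/(-83779) = -1/83779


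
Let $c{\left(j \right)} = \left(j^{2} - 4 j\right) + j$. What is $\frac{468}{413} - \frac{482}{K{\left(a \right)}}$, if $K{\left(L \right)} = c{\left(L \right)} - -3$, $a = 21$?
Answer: $- \frac{20758}{157353} \approx -0.13192$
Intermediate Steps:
$c{\left(j \right)} = j^{2} - 3 j$
$K{\left(L \right)} = 3 + L \left(-3 + L\right)$ ($K{\left(L \right)} = L \left(-3 + L\right) - -3 = L \left(-3 + L\right) + 3 = 3 + L \left(-3 + L\right)$)
$\frac{468}{413} - \frac{482}{K{\left(a \right)}} = \frac{468}{413} - \frac{482}{3 + 21 \left(-3 + 21\right)} = 468 \cdot \frac{1}{413} - \frac{482}{3 + 21 \cdot 18} = \frac{468}{413} - \frac{482}{3 + 378} = \frac{468}{413} - \frac{482}{381} = - \frac{20758}{157353}$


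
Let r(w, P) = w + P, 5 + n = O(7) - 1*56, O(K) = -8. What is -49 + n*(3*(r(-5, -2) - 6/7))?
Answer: 11042/7 ≈ 1577.4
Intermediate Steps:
n = -69 (n = -5 + (-8 - 1*56) = -5 + (-8 - 56) = -5 - 64 = -69)
r(w, P) = P + w
-49 + n*(3*(r(-5, -2) - 6/7)) = -49 - 207*((-2 - 5) - 6/7) = -49 - 207*(-7 - 6*⅐) = -49 - 207*(-7 - 6/7) = -49 - 207*(-55)/7 = -49 - 69*(-165/7) = -49 + 11385/7 = 11042/7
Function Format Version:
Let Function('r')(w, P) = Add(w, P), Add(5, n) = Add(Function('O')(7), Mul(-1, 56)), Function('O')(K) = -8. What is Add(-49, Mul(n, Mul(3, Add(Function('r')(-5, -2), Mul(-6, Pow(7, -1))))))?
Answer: Rational(11042, 7) ≈ 1577.4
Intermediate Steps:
n = -69 (n = Add(-5, Add(-8, Mul(-1, 56))) = Add(-5, Add(-8, -56)) = Add(-5, -64) = -69)
Function('r')(w, P) = Add(P, w)
Add(-49, Mul(n, Mul(3, Add(Function('r')(-5, -2), Mul(-6, Pow(7, -1)))))) = Add(-49, Mul(-69, Mul(3, Add(Add(-2, -5), Mul(-6, Pow(7, -1)))))) = Add(-49, Mul(-69, Mul(3, Add(-7, Mul(-6, Rational(1, 7)))))) = Add(-49, Mul(-69, Mul(3, Add(-7, Rational(-6, 7))))) = Add(-49, Mul(-69, Mul(3, Rational(-55, 7)))) = Add(-49, Mul(-69, Rational(-165, 7))) = Add(-49, Rational(11385, 7)) = Rational(11042, 7)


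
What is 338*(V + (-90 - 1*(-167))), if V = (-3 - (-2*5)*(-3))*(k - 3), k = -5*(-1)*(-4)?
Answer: 282568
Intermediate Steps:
k = -20 (k = 5*(-4) = -20)
V = 759 (V = (-3 - (-2*5)*(-3))*(-20 - 3) = (-3 - (-10)*(-3))*(-23) = (-3 - 1*30)*(-23) = (-3 - 30)*(-23) = -33*(-23) = 759)
338*(V + (-90 - 1*(-167))) = 338*(759 + (-90 - 1*(-167))) = 338*(759 + (-90 + 167)) = 338*(759 + 77) = 338*836 = 282568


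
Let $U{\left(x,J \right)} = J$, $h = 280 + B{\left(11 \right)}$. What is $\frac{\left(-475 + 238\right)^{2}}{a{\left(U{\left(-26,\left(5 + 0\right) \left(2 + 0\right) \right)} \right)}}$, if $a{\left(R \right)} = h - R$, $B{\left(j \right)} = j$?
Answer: $\frac{56169}{281} \approx 199.89$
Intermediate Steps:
$h = 291$ ($h = 280 + 11 = 291$)
$a{\left(R \right)} = 291 - R$
$\frac{\left(-475 + 238\right)^{2}}{a{\left(U{\left(-26,\left(5 + 0\right) \left(2 + 0\right) \right)} \right)}} = \frac{\left(-475 + 238\right)^{2}}{291 - \left(5 + 0\right) \left(2 + 0\right)} = \frac{\left(-237\right)^{2}}{291 - 5 \cdot 2} = \frac{56169}{291 - 10} = \frac{56169}{281}$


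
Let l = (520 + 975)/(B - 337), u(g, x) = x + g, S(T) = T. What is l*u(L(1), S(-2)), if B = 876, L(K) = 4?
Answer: 2990/539 ≈ 5.5473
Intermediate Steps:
u(g, x) = g + x
l = 1495/539 (l = (520 + 975)/(876 - 337) = 1495/539 ≈ 2.7737)
l*u(L(1), S(-2)) = 1495*(4 - 2)/539 = (1495/539)*2 = 2990/539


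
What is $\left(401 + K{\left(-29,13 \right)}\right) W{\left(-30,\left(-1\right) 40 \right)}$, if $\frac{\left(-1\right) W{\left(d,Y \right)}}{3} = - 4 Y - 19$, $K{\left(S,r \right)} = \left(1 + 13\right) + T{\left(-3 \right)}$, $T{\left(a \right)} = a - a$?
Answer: $-175545$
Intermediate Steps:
$T{\left(a \right)} = 0$
$K{\left(S,r \right)} = 14$ ($K{\left(S,r \right)} = \left(1 + 13\right) + 0 = 14 + 0 = 14$)
$W{\left(d,Y \right)} = 57 + 12 Y$ ($W{\left(d,Y \right)} = - 3 \left(- 4 Y - 19\right) = - 3 \left(-19 - 4 Y\right) = 57 + 12 Y$)
$\left(401 + K{\left(-29,13 \right)}\right) W{\left(-30,\left(-1\right) 40 \right)} = \left(401 + 14\right) \left(57 + 12 \left(\left(-1\right) 40\right)\right) = 415 \left(57 + 12 \left(-40\right)\right) = 415 \left(57 - 480\right) = 415 \left(-423\right) = -175545$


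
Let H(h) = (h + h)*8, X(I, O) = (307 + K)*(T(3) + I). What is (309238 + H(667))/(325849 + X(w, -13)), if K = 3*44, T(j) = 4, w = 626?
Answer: 319910/602419 ≈ 0.53104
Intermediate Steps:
K = 132
X(I, O) = 1756 + 439*I (X(I, O) = (307 + 132)*(4 + I) = 439*(4 + I) = 1756 + 439*I)
H(h) = 16*h (H(h) = (2*h)*8 = 16*h)
(309238 + H(667))/(325849 + X(w, -13)) = (309238 + 16*667)/(325849 + (1756 + 439*626)) = (309238 + 10672)/(325849 + (1756 + 274814)) = 319910/(325849 + 276570) = 319910/602419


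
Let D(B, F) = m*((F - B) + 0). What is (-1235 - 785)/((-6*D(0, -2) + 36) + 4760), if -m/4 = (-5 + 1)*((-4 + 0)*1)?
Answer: -505/1007 ≈ -0.50149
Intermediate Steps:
m = -64 (m = -4*(-5 + 1)*(-4 + 0)*1 = -(-16)*(-4*1) = -(-16)*(-4) = -4*16 = -64)
D(B, F) = -64*F + 64*B (D(B, F) = -64*((F - B) + 0) = -64*(F - B) = -64*F + 64*B)
(-1235 - 785)/((-6*D(0, -2) + 36) + 4760) = (-1235 - 785)/((-6*(-64*(-2) + 64*0) + 36) + 4760) = -2020/((-6*(128 + 0) + 36) + 4760) = -2020/((-6*128 + 36) + 4760) = -2020/((-768 + 36) + 4760) = -2020/(-732 + 4760) = -2020/4028 = -2020*1/4028 = -505/1007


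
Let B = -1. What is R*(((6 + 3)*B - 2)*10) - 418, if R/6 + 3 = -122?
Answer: 82082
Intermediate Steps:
R = -750 (R = -18 + 6*(-122) = -18 - 732 = -750)
R*(((6 + 3)*B - 2)*10) - 418 = -750*((6 + 3)*(-1) - 2)*10 - 418 = -750*(9*(-1) - 2)*10 - 418 = -750*(-9 - 2)*10 - 418 = -(-8250)*10 - 418 = -750*(-110) - 418 = 82500 - 418 = 82082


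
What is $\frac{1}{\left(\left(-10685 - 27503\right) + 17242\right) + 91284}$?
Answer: $\frac{1}{70338} \approx 1.4217 \cdot 10^{-5}$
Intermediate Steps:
$\frac{1}{\left(\left(-10685 - 27503\right) + 17242\right) + 91284} = \frac{1}{\left(-38188 + 17242\right) + 91284} = \frac{1}{-20946 + 91284} = \frac{1}{70338}$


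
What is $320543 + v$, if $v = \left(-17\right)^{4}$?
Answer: $404064$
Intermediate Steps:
$v = 83521$
$320543 + v = 320543 + 83521 = 404064$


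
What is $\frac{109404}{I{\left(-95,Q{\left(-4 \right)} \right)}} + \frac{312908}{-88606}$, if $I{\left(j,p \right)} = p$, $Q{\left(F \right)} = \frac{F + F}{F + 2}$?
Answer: $\frac{1211574899}{44303} \approx 27347.0$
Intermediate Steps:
$Q{\left(F \right)} = \frac{2 F}{2 + F}$
$\frac{109404}{I{\left(-95,Q{\left(-4 \right)} \right)}} + \frac{312908}{-88606} = \frac{109404}{2 \left(-4\right) \frac{1}{2 - 4}} + \frac{312908}{-88606} = \frac{109404}{2 \left(-4\right) \frac{1}{-2}} + 312908 \left(- \frac{1}{88606}\right) = \frac{109404}{2 \left(-4\right) \left(- \frac{1}{2}\right)} - \frac{156454}{44303} = \frac{109404}{4} - \frac{156454}{44303} = 109404 \cdot \frac{1}{4} - \frac{156454}{44303} = 27351 - \frac{156454}{44303} = \frac{1211574899}{44303}$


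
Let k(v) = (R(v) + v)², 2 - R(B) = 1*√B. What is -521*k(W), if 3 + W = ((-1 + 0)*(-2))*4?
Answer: -28134 + 7294*√5 ≈ -11824.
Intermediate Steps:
W = 5 (W = -3 + ((-1 + 0)*(-2))*4 = -3 - 1*(-2)*4 = -3 + 2*4 = -3 + 8 = 5)
R(B) = 2 - √B
k(v) = (2 + v - √v)² (k(v) = ((2 - √v) + v)² = (2 + v - √v)²)
-521*k(W) = -521*(2 + 5 - √5)² = -521*(7 - √5)²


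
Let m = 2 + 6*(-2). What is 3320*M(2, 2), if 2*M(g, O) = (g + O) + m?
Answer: -9960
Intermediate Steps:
m = -10 (m = 2 - 12 = -10)
M(g, O) = -5 + O/2 + g/2 (M(g, O) = ((g + O) - 10)/2 = ((O + g) - 10)/2 = (-10 + O + g)/2 = -5 + O/2 + g/2)
3320*M(2, 2) = 3320*(-5 + (1/2)*2 + (1/2)*2) = 3320*(-5 + 1 + 1) = 3320*(-3) = -9960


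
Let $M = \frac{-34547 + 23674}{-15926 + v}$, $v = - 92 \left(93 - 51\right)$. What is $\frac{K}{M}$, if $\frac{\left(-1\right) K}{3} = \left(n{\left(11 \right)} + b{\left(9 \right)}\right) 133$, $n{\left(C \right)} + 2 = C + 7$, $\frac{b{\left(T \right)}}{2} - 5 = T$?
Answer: $- \frac{347433240}{10873} \approx -31954.0$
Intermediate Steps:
$b{\left(T \right)} = 10 + 2 T$
$n{\left(C \right)} = 5 + C$ ($n{\left(C \right)} = -2 + \left(C + 7\right) = -2 + \left(7 + C\right) = 5 + C$)
$v = -3864$ ($v = \left(-92\right) 42 = -3864$)
$K = -17556$ ($K = - 3 \left(\left(5 + 11\right) + \left(10 + 2 \cdot 9\right)\right) 133 = - 3 \left(16 + \left(10 + 18\right)\right) 133 = - 3 \left(16 + 28\right) 133 = - 3 \cdot 44 \cdot 133 = \left(-3\right) 5852 = -17556$)
$M = \frac{10873}{19790}$ ($M = \frac{-34547 + 23674}{-15926 - 3864} = - \frac{10873}{-19790} = \left(-10873\right) \left(- \frac{1}{19790}\right) = \frac{10873}{19790} \approx 0.54942$)
$\frac{K}{M} = - \frac{17556}{\frac{10873}{19790}} = \left(-17556\right) \frac{19790}{10873} = - \frac{347433240}{10873}$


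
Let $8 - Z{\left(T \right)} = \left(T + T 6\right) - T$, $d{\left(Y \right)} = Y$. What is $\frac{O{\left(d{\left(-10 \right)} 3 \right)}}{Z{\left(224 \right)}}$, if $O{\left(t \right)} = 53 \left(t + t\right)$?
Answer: $\frac{795}{334} \approx 2.3802$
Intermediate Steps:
$Z{\left(T \right)} = 8 - 6 T$ ($Z{\left(T \right)} = 8 - \left(\left(T + T 6\right) - T\right) = 8 - \left(\left(T + 6 T\right) - T\right) = 8 - \left(7 T - T\right) = 8 - 6 T$)
$O{\left(t \right)} = 106 t$ ($O{\left(t \right)} = 53 \cdot 2 t = 106 t$)
$\frac{O{\left(d{\left(-10 \right)} 3 \right)}}{Z{\left(224 \right)}} = \frac{106 \left(\left(-10\right) 3\right)}{8 - 1344} = \frac{106 \left(-30\right)}{8 - 1344} = - \frac{3180}{-1336} = \left(-3180\right) \left(- \frac{1}{1336}\right) = \frac{795}{334}$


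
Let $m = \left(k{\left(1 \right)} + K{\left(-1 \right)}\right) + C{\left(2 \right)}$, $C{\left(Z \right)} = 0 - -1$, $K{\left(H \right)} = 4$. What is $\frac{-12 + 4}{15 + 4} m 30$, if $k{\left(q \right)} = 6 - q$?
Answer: $- \frac{2400}{19} \approx -126.32$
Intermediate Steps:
$C{\left(Z \right)} = 1$ ($C{\left(Z \right)} = 0 + 1 = 1$)
$m = 10$ ($m = \left(\left(6 - 1\right) + 4\right) + 1 = \left(5 + 4\right) + 1 = 9 + 1 = 10$)
$\frac{-12 + 4}{15 + 4} m 30 = \frac{-12 + 4}{15 + 4} \cdot 10 \cdot 30 = - \frac{8}{19} \cdot 10 \cdot 30 = \left(-8\right) \frac{1}{19} \cdot 10 \cdot 30 = \left(- \frac{8}{19}\right) 10 \cdot 30 = \left(- \frac{80}{19}\right) 30 = - \frac{2400}{19}$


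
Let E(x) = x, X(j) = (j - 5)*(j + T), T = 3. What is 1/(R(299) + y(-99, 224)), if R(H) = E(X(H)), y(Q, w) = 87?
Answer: 1/88875 ≈ 1.1252e-5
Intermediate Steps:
X(j) = (-5 + j)*(3 + j) (X(j) = (j - 5)*(j + 3) = (-5 + j)*(3 + j))
R(H) = -15 + H² - 2*H
1/(R(299) + y(-99, 224)) = 1/((-15 + 299² - 2*299) + 87) = 1/((-15 + 89401 - 598) + 87) = 1/(88788 + 87) = 1/88875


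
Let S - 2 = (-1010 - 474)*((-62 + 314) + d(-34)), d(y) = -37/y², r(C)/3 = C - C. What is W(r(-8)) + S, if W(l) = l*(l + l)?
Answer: -108062447/289 ≈ -3.7392e+5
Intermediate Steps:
r(C) = 0 (r(C) = 3*(C - C) = 3*0 = 0)
d(y) = -37/y²
W(l) = 2*l² (W(l) = l*(2*l) = 2*l²)
S = -108062447/289 (S = 2 + (-1010 - 474)*((-62 + 314) - 37/(-34)²) = 2 - 1484*(252 - 37*1/1156) = 2 - 1484*(252 - 37/1156) = 2 - 1484*291275/1156 = 2 - 108063025/289 = -108062447/289 ≈ -3.7392e+5)
W(r(-8)) + S = 2*0² - 108062447/289 = 2*0 - 108062447/289 = 0 - 108062447/289 = -108062447/289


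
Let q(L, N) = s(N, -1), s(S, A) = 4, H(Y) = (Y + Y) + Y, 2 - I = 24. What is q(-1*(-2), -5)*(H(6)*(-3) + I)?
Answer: -304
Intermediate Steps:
I = -22 (I = 2 - 1*24 = 2 - 24 = -22)
H(Y) = 3*Y (H(Y) = 2*Y + Y = 3*Y)
q(L, N) = 4
q(-1*(-2), -5)*(H(6)*(-3) + I) = 4*((3*6)*(-3) - 22) = 4*(18*(-3) - 22) = 4*(-54 - 22) = 4*(-76) = -304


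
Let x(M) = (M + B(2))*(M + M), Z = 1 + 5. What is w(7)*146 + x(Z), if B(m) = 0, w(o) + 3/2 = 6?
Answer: 729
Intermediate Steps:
w(o) = 9/2 (w(o) = -3/2 + 6 = 9/2)
Z = 6
x(M) = 2*M² (x(M) = (M + 0)*(M + M) = M*(2*M) = 2*M²)
w(7)*146 + x(Z) = (9/2)*146 + 2*6² = 657 + 2*36 = 657 + 72 = 729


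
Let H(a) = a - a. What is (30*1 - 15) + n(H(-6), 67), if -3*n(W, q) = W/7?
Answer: 15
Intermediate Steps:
H(a) = 0
n(W, q) = -W/21 (n(W, q) = -W/(3*7) = -W/21)
(30*1 - 15) + n(H(-6), 67) = (30*1 - 15) - 1/21*0 = (30 - 15) + 0 = 15 + 0 = 15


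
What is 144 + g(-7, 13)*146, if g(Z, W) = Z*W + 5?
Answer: -12412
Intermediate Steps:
g(Z, W) = 5 + W*Z (g(Z, W) = W*Z + 5 = 5 + W*Z)
144 + g(-7, 13)*146 = 144 + (5 + 13*(-7))*146 = 144 + (5 - 91)*146 = 144 - 86*146 = 144 - 12556 = -12412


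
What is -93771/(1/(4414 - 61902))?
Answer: 5390707248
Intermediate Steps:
-93771/(1/(4414 - 61902)) = -93771/(1/(-57488)) = -93771/(-1/57488) = -93771*(-57488) = 5390707248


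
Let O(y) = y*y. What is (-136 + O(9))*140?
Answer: -7700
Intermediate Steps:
O(y) = y**2
(-136 + O(9))*140 = (-136 + 9**2)*140 = (-136 + 81)*140 = -55*140 = -7700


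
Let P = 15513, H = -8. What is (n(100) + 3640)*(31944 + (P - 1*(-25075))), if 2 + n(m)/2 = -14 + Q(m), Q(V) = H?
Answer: 260534944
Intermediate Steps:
Q(V) = -8
n(m) = -48 (n(m) = -4 + 2*(-14 - 8) = -4 + 2*(-22) = -4 - 44 = -48)
(n(100) + 3640)*(31944 + (P - 1*(-25075))) = (-48 + 3640)*(31944 + (15513 - 1*(-25075))) = 3592*(31944 + (15513 + 25075)) = 3592*(31944 + 40588) = 3592*72532 = 260534944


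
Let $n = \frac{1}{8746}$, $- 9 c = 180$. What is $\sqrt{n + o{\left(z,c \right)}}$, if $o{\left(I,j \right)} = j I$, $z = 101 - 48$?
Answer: $\frac{i \sqrt{81082058214}}{8746} \approx 32.558 i$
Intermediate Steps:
$c = -20$ ($c = \left(- \frac{1}{9}\right) 180 = -20$)
$z = 53$ ($z = 101 - 48 = 53$)
$n = \frac{1}{8746} \approx 0.00011434$
$o{\left(I,j \right)} = I j$
$\sqrt{n + o{\left(z,c \right)}} = \sqrt{\frac{1}{8746} + 53 \left(-20\right)} = \sqrt{\frac{1}{8746} - 1060} = \sqrt{- \frac{9270759}{8746}} = \frac{i \sqrt{81082058214}}{8746}$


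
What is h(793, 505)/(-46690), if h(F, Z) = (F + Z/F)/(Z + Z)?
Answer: -314677/18697710850 ≈ -1.6830e-5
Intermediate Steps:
h(F, Z) = (F + Z/F)/(2*Z) (h(F, Z) = (F + Z/F)/((2*Z)) = (F + Z/F)*(1/(2*Z)) = (F + Z/F)/(2*Z))
h(793, 505)/(-46690) = ((½)*(505 + 793²)/(793*505))/(-46690) = ((½)*(1/793)*(1/505)*(505 + 628849))*(-1/46690) = ((½)*(1/793)*(1/505)*629354)*(-1/46690) = (314677/400465)*(-1/46690) = -314677/18697710850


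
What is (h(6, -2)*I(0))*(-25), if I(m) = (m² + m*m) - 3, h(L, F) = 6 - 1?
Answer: 375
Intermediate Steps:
h(L, F) = 5
I(m) = -3 + 2*m² (I(m) = (m² + m²) - 3 = 2*m² - 3 = -3 + 2*m²)
(h(6, -2)*I(0))*(-25) = (5*(-3 + 2*0²))*(-25) = (5*(-3 + 2*0))*(-25) = (5*(-3 + 0))*(-25) = (5*(-3))*(-25) = -15*(-25) = 375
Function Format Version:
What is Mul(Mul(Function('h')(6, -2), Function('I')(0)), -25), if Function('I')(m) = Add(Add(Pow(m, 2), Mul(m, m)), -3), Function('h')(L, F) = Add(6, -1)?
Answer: 375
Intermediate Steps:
Function('h')(L, F) = 5
Function('I')(m) = Add(-3, Mul(2, Pow(m, 2))) (Function('I')(m) = Add(Add(Pow(m, 2), Pow(m, 2)), -3) = Add(Mul(2, Pow(m, 2)), -3) = Add(-3, Mul(2, Pow(m, 2))))
Mul(Mul(Function('h')(6, -2), Function('I')(0)), -25) = Mul(Mul(5, Add(-3, Mul(2, Pow(0, 2)))), -25) = Mul(Mul(5, Add(-3, Mul(2, 0))), -25) = Mul(Mul(5, Add(-3, 0)), -25) = Mul(Mul(5, -3), -25) = Mul(-15, -25) = 375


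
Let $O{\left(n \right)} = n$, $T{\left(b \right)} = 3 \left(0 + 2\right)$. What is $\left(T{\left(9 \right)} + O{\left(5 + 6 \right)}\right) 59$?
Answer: $1003$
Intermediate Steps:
$T{\left(b \right)} = 6$ ($T{\left(b \right)} = 3 \cdot 2 = 6$)
$\left(T{\left(9 \right)} + O{\left(5 + 6 \right)}\right) 59 = \left(6 + \left(5 + 6\right)\right) 59 = \left(6 + 11\right) 59 = 17 \cdot 59 = 1003$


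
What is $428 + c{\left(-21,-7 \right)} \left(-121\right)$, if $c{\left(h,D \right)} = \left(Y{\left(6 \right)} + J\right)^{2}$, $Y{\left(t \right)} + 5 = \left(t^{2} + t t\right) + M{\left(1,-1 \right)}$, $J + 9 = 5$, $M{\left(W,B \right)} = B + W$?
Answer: $-479821$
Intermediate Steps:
$J = -4$ ($J = -9 + 5 = -4$)
$Y{\left(t \right)} = -5 + 2 t^{2}$ ($Y{\left(t \right)} = -5 + \left(\left(t^{2} + t t\right) + \left(-1 + 1\right)\right) = -5 + \left(\left(t^{2} + t^{2}\right) + 0\right) = -5 + \left(2 t^{2} + 0\right) = -5 + 2 t^{2}$)
$c{\left(h,D \right)} = 3969$ ($c{\left(h,D \right)} = \left(\left(-5 + 2 \cdot 6^{2}\right) - 4\right)^{2} = \left(\left(-5 + 2 \cdot 36\right) - 4\right)^{2} = \left(\left(-5 + 72\right) - 4\right)^{2} = \left(67 - 4\right)^{2} = 63^{2} = 3969$)
$428 + c{\left(-21,-7 \right)} \left(-121\right) = 428 + 3969 \left(-121\right) = 428 - 480249 = -479821$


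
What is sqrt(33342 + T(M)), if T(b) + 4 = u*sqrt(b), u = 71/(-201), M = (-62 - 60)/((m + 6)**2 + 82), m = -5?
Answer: sqrt(9278715138282 - 1184493*I*sqrt(10126))/16683 ≈ 182.59 - 0.0011727*I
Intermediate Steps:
M = -122/83 (M = (-62 - 60)/((-5 + 6)**2 + 82) = -122/(1**2 + 82) = -122/(1 + 82) = -122/83 ≈ -1.4699)
u = -71/201 (u = 71*(-1/201) = -71/201 ≈ -0.35323)
T(b) = -4 - 71*sqrt(b)/201
sqrt(33342 + T(M)) = sqrt(33342 + (-4 - 71*I*sqrt(10126)/16683)) = sqrt(33338 - 71*I*sqrt(10126)/16683)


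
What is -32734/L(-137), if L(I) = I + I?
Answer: 16367/137 ≈ 119.47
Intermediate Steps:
L(I) = 2*I
-32734/L(-137) = -32734/(2*(-137)) = -32734/(-274) = -32734*(-1/274) = 16367/137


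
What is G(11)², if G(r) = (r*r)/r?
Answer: 121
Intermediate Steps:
G(r) = r (G(r) = r²/r = r)
G(11)² = 11² = 121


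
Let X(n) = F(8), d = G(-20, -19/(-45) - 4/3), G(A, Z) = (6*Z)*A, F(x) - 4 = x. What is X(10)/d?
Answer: 9/82 ≈ 0.10976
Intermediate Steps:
F(x) = 4 + x
G(A, Z) = 6*A*Z
d = 328/3 (d = 6*(-20)*(-19/(-45) - 4/3) = 6*(-20)*(-19*(-1/45) - 4*⅓) = 6*(-20)*(19/45 - 4/3) = 6*(-20)*(-41/45) = 328/3 ≈ 109.33)
X(n) = 12 (X(n) = 4 + 8 = 12)
X(10)/d = 12/(328/3) = 12*(3/328) = 9/82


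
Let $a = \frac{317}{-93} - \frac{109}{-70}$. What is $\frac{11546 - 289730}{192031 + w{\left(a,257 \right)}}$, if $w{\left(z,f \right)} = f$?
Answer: $- \frac{11591}{8012} \approx -1.4467$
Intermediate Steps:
$a = - \frac{12053}{6510}$ ($a = 317 \left(- \frac{1}{93}\right) - - \frac{109}{70} = - \frac{317}{93} + \frac{109}{70} = - \frac{12053}{6510} \approx -1.8515$)
$\frac{11546 - 289730}{192031 + w{\left(a,257 \right)}} = \frac{11546 - 289730}{192031 + 257} = - \frac{278184}{192288} = \left(-278184\right) \frac{1}{192288} = - \frac{11591}{8012}$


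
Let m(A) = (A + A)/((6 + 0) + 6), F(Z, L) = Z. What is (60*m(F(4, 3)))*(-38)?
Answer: -1520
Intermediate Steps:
m(A) = A/6 (m(A) = (2*A)/(6 + 6) = (2*A)/12 = (2*A)*(1/12) = A/6)
(60*m(F(4, 3)))*(-38) = (60*((⅙)*4))*(-38) = (60*(⅔))*(-38) = 40*(-38) = -1520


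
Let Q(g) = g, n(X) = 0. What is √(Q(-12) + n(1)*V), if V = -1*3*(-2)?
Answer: 2*I*√3 ≈ 3.4641*I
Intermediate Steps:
V = 6 (V = -3*(-2) = 6)
√(Q(-12) + n(1)*V) = √(-12 + 0*6) = √(-12 + 0) = √(-12) = 2*I*√3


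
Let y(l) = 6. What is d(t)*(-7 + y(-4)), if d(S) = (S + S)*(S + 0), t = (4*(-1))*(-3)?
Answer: -288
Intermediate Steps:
t = 12 (t = -4*(-3) = 12)
d(S) = 2*S² (d(S) = (2*S)*S = 2*S²)
d(t)*(-7 + y(-4)) = (2*12²)*(-7 + 6) = (2*144)*(-1) = 288*(-1) = -288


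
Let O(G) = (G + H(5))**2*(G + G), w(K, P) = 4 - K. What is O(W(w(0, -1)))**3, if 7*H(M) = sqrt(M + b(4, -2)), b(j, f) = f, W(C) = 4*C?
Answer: 64910302110384128/117649 + 495381019361280*sqrt(3)/16807 ≈ 6.0278e+11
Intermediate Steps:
H(M) = sqrt(-2 + M)/7 (H(M) = sqrt(M - 2)/7 = sqrt(-2 + M)/7)
O(G) = 2*G*(G + sqrt(3)/7)**2 (O(G) = (G + sqrt(-2 + 5)/7)**2*(G + G) = (G + sqrt(3)/7)**2*(2*G) = 2*G*(G + sqrt(3)/7)**2)
O(W(w(0, -1)))**3 = (2*(4*(4 - 1*0))*(sqrt(3) + 7*(4*(4 - 1*0)))**2/49)**3 = (2*(4*(4 + 0))*(sqrt(3) + 7*(4*(4 + 0)))**2/49)**3 = (2*(4*4)*(sqrt(3) + 7*(4*4))**2/49)**3 = ((2/49)*16*(sqrt(3) + 7*16)**2)**3 = ((2/49)*16*(sqrt(3) + 112)**2)**3 = ((2/49)*16*(112 + sqrt(3))**2)**3 = (32*(112 + sqrt(3))**2/49)**3 = 32768*(112 + sqrt(3))**6/117649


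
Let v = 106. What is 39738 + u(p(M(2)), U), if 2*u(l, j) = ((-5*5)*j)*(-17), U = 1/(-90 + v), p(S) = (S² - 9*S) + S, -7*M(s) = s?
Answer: 1272041/32 ≈ 39751.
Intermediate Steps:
M(s) = -s/7
p(S) = S² - 8*S
U = 1/16 (U = 1/(-90 + 106) = 1/16 ≈ 0.062500)
u(l, j) = 425*j/2 (u(l, j) = (((-5*5)*j)*(-17))/2 = (-25*j*(-17))/2 = (425*j)/2 = 425*j/2)
39738 + u(p(M(2)), U) = 39738 + (425/2)*(1/16) = 39738 + 425/32 = 1272041/32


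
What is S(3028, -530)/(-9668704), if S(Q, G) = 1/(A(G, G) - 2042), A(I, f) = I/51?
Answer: 51/1012042585088 ≈ 5.0393e-11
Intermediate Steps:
A(I, f) = I/51 (A(I, f) = I*(1/51) = I/51)
S(Q, G) = 1/(-2042 + G/51) (S(Q, G) = 1/(G/51 - 2042) = 1/(-2042 + G/51))
S(3028, -530)/(-9668704) = (51/(-104142 - 530))/(-9668704) = (51/(-104672))*(-1/9668704) = (51*(-1/104672))*(-1/9668704) = -51/104672*(-1/9668704) = 51/1012042585088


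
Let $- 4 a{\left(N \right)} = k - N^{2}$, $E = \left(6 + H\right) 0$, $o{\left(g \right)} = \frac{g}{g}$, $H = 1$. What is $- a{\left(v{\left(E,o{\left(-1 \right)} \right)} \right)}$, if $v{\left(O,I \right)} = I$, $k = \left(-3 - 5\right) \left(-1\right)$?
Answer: $\frac{7}{4} \approx 1.75$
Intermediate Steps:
$o{\left(g \right)} = 1$
$E = 0$ ($E = \left(6 + 1\right) 0 = 7 \cdot 0 = 0$)
$k = 8$ ($k = \left(-8\right) \left(-1\right) = 8$)
$a{\left(N \right)} = -2 + \frac{N^{2}}{4}$ ($a{\left(N \right)} = - \frac{8 - N^{2}}{4} = -2 + \frac{N^{2}}{4}$)
$- a{\left(v{\left(E,o{\left(-1 \right)} \right)} \right)} = - (-2 + \frac{1^{2}}{4}) = - (-2 + \frac{1}{4} \cdot 1) = - (-2 + \frac{1}{4}) = \left(-1\right) \left(- \frac{7}{4}\right) = \frac{7}{4}$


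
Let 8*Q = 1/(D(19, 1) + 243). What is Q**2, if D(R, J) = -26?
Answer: 1/3013696 ≈ 3.3182e-7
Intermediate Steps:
Q = 1/1736 (Q = 1/(8*(-26 + 243)) = (1/8)/217 = (1/8)*(1/217) = 1/1736 ≈ 0.00057604)
Q**2 = (1/1736)**2 = 1/3013696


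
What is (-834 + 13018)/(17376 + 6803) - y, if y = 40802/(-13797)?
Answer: 1154654206/333597663 ≈ 3.4612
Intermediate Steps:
y = -40802/13797 (y = 40802*(-1/13797) = -40802/13797 ≈ -2.9573)
(-834 + 13018)/(17376 + 6803) - y = (-834 + 13018)/(17376 + 6803) - 1*(-40802/13797) = 12184/24179 + 40802/13797 = 1154654206/333597663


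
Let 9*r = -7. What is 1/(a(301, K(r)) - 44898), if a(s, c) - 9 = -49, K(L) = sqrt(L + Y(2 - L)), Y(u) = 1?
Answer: -1/44938 ≈ -2.2253e-5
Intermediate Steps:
r = -7/9 (r = (1/9)*(-7) = -7/9 ≈ -0.77778)
K(L) = sqrt(1 + L) (K(L) = sqrt(L + 1) = sqrt(1 + L))
a(s, c) = -40 (a(s, c) = 9 - 49 = -40)
1/(a(301, K(r)) - 44898) = 1/(-40 - 44898) = 1/(-44938) = -1/44938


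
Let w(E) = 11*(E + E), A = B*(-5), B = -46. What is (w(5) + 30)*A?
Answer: 32200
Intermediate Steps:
A = 230 (A = -46*(-5) = 230)
w(E) = 22*E (w(E) = 11*(2*E) = 22*E)
(w(5) + 30)*A = (22*5 + 30)*230 = (110 + 30)*230 = 140*230 = 32200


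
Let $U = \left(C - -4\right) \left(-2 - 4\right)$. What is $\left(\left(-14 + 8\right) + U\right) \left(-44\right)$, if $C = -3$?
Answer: $528$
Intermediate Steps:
$U = -6$ ($U = \left(-3 - -4\right) \left(-2 - 4\right) = \left(-3 + 4\right) \left(-6\right) = 1 \left(-6\right) = -6$)
$\left(\left(-14 + 8\right) + U\right) \left(-44\right) = \left(\left(-14 + 8\right) - 6\right) \left(-44\right) = \left(-6 - 6\right) \left(-44\right) = \left(-12\right) \left(-44\right) = 528$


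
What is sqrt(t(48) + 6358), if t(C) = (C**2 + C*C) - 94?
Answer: 6*sqrt(302) ≈ 104.27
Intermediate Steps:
t(C) = -94 + 2*C**2 (t(C) = (C**2 + C**2) - 94 = 2*C**2 - 94 = -94 + 2*C**2)
sqrt(t(48) + 6358) = sqrt((-94 + 2*48**2) + 6358) = sqrt((-94 + 2*2304) + 6358) = sqrt((-94 + 4608) + 6358) = sqrt(4514 + 6358) = sqrt(10872) = 6*sqrt(302)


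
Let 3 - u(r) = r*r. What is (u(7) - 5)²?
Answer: 2601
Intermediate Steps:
u(r) = 3 - r² (u(r) = 3 - r*r = 3 - r²)
(u(7) - 5)² = ((3 - 1*7²) - 5)² = ((3 - 1*49) - 5)² = ((3 - 49) - 5)² = (-46 - 5)² = (-51)² = 2601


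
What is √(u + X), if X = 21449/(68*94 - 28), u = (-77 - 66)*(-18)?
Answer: √26096194535/3182 ≈ 50.768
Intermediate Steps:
u = 2574 (u = -143*(-18) = 2574)
X = 21449/6364 (X = 21449/(6392 - 28) = 21449/6364 ≈ 3.3704)
√(u + X) = √(2574 + 21449/6364) = √(16402385/6364) = √26096194535/3182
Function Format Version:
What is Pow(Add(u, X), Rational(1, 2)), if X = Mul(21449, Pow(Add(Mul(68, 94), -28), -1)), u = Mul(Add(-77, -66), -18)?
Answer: Mul(Rational(1, 3182), Pow(26096194535, Rational(1, 2))) ≈ 50.768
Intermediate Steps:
u = 2574 (u = Mul(-143, -18) = 2574)
X = Rational(21449, 6364) (X = Mul(21449, Pow(Add(6392, -28), -1)) = Mul(21449, Pow(6364, -1)) = Mul(21449, Rational(1, 6364)) = Rational(21449, 6364) ≈ 3.3704)
Pow(Add(u, X), Rational(1, 2)) = Pow(Add(2574, Rational(21449, 6364)), Rational(1, 2)) = Pow(Rational(16402385, 6364), Rational(1, 2)) = Mul(Rational(1, 3182), Pow(26096194535, Rational(1, 2)))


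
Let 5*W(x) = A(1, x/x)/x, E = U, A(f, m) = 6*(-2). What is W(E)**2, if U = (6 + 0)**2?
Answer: 1/225 ≈ 0.0044444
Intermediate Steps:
U = 36 (U = 6**2 = 36)
A(f, m) = -12
E = 36
W(x) = -12/(5*x) (W(x) = (-12/x)/5 = -12/(5*x))
W(E)**2 = (-12/5/36)**2 = (-12/5*1/36)**2 = (-1/15)**2 = 1/225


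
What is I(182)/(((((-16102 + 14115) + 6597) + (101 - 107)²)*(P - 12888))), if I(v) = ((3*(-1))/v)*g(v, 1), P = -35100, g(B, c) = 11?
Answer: 11/13525769712 ≈ 8.1326e-10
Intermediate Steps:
I(v) = -33/v (I(v) = ((3*(-1))/v)*11 = -3/v*11 = -33/v)
I(182)/(((((-16102 + 14115) + 6597) + (101 - 107)²)*(P - 12888))) = (-33/182)/(((((-16102 + 14115) + 6597) + (101 - 107)²)*(-35100 - 12888))) = (-33*1/182)/((((-1987 + 6597) + (-6)²)*(-47988))) = -33*(-1/(47988*(4610 + 36)))/182 = -33/(182*(4646*(-47988))) = -33/182/(-222952248) = -33/182*(-1/222952248) = 11/13525769712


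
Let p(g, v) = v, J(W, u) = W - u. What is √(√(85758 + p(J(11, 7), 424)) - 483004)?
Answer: √(-483004 + √86182) ≈ 694.77*I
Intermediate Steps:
√(√(85758 + p(J(11, 7), 424)) - 483004) = √(√(85758 + 424) - 483004) = √(√86182 - 483004) = √(-483004 + √86182)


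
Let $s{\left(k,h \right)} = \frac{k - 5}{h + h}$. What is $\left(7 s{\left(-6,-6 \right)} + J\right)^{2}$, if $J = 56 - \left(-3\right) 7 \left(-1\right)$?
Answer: $\frac{247009}{144} \approx 1715.3$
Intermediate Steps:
$s{\left(k,h \right)} = \frac{-5 + k}{2 h}$
$J = 35$ ($J = 56 - \left(-21\right) \left(-1\right) = 56 - 21 = 35$)
$\left(7 s{\left(-6,-6 \right)} + J\right)^{2} = \left(7 \frac{-5 - 6}{2 \left(-6\right)} + 35\right)^{2} = \left(7 \cdot \frac{1}{2} \left(- \frac{1}{6}\right) \left(-11\right) + 35\right)^{2} = \left(7 \cdot \frac{11}{12} + 35\right)^{2} = \left(\frac{77}{12} + 35\right)^{2} = \left(\frac{497}{12}\right)^{2} = \frac{247009}{144}$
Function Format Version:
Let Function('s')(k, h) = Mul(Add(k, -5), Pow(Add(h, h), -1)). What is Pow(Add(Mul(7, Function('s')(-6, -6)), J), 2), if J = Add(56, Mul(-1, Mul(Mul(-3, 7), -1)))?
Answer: Rational(247009, 144) ≈ 1715.3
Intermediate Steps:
Function('s')(k, h) = Mul(Rational(1, 2), Pow(h, -1), Add(-5, k)) (Function('s')(k, h) = Mul(Add(-5, k), Pow(Mul(2, h), -1)) = Mul(Add(-5, k), Mul(Rational(1, 2), Pow(h, -1))) = Mul(Rational(1, 2), Pow(h, -1), Add(-5, k)))
J = 35 (J = Add(56, Mul(-1, Mul(-21, -1))) = Add(56, Mul(-1, 21)) = Add(56, -21) = 35)
Pow(Add(Mul(7, Function('s')(-6, -6)), J), 2) = Pow(Add(Mul(7, Mul(Rational(1, 2), Pow(-6, -1), Add(-5, -6))), 35), 2) = Pow(Add(Mul(7, Mul(Rational(1, 2), Rational(-1, 6), -11)), 35), 2) = Pow(Add(Mul(7, Rational(11, 12)), 35), 2) = Pow(Add(Rational(77, 12), 35), 2) = Pow(Rational(497, 12), 2) = Rational(247009, 144)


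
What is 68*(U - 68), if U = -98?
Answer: -11288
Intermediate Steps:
68*(U - 68) = 68*(-98 - 68) = 68*(-166) = -11288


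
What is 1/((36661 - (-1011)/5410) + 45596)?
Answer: 5410/445011381 ≈ 1.2157e-5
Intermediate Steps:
1/((36661 - (-1011)/5410) + 45596) = 1/((36661 - 1*(-1011/5410)) + 45596) = 1/((36661 + 1011/5410) + 45596) = 1/(198337021/5410 + 45596) = 1/(445011381/5410) = 5410/445011381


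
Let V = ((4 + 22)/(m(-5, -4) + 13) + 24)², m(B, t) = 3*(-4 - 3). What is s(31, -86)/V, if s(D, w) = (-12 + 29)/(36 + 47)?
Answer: 272/571787 ≈ 0.00047570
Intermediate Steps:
m(B, t) = -21 (m(B, t) = 3*(-7) = -21)
s(D, w) = 17/83
V = 6889/16 (V = ((4 + 22)/(-21 + 13) + 24)² = (26/(-8) + 24)² = (26*(-⅛) + 24)² = (-13/4 + 24)² = (83/4)² = 6889/16 ≈ 430.56)
s(31, -86)/V = 17/(83*(6889/16)) = (17/83)*(16/6889) = 272/571787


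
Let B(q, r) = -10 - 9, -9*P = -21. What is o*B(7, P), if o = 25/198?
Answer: -475/198 ≈ -2.3990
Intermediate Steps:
P = 7/3 (P = -⅑*(-21) = 7/3 ≈ 2.3333)
B(q, r) = -19
o = 25/198 (o = 25*(1/198) = 25/198 ≈ 0.12626)
o*B(7, P) = (25/198)*(-19) = -475/198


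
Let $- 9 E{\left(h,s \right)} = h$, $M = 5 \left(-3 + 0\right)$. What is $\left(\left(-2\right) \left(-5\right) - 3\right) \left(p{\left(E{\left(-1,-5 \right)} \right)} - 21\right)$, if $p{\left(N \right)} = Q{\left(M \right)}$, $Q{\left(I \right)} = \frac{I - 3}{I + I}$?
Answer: $- \frac{714}{5} \approx -142.8$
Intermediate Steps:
$M = -15$ ($M = 5 \left(-3\right) = -15$)
$E{\left(h,s \right)} = - \frac{h}{9}$
$Q{\left(I \right)} = \frac{-3 + I}{2 I}$
$p{\left(N \right)} = \frac{3}{5}$ ($p{\left(N \right)} = \frac{-3 - 15}{2 \left(-15\right)} = \frac{1}{2} \left(- \frac{1}{15}\right) \left(-18\right) = \frac{3}{5}$)
$\left(\left(-2\right) \left(-5\right) - 3\right) \left(p{\left(E{\left(-1,-5 \right)} \right)} - 21\right) = \left(\left(-2\right) \left(-5\right) - 3\right) \left(\frac{3}{5} - 21\right) = \left(10 - 3\right) \left(- \frac{102}{5}\right) = 7 \left(- \frac{102}{5}\right) = - \frac{714}{5}$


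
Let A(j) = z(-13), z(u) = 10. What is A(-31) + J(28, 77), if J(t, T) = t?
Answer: 38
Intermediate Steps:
A(j) = 10
A(-31) + J(28, 77) = 10 + 28 = 38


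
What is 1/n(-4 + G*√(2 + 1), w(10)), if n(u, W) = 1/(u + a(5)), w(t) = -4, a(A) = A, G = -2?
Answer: 1 - 2*√3 ≈ -2.4641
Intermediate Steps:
n(u, W) = 1/(5 + u) (n(u, W) = 1/(u + 5) = 1/(5 + u))
1/n(-4 + G*√(2 + 1), w(10)) = 1/(1/(5 + (-4 - 2*√(2 + 1)))) = 1/(1/(5 + (-4 - 2*√3))) = 1/(1/(1 - 2*√3)) = 1 - 2*√3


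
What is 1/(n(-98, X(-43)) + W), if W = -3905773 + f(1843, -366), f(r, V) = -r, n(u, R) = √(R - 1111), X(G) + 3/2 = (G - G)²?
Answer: -7815232/30538925609137 - 5*I*√178/30538925609137 ≈ -2.5591e-7 - 2.1844e-12*I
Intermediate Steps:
X(G) = -3/2 (X(G) = -3/2 + (G - G)² = -3/2 + 0² = -3/2 + 0 = -3/2)
n(u, R) = √(-1111 + R)
W = -3907616 (W = -3905773 - 1*1843 = -3905773 - 1843 = -3907616)
1/(n(-98, X(-43)) + W) = 1/(√(-1111 - 3/2) - 3907616) = 1/(√(-2225/2) - 3907616) = 1/(5*I*√178/2 - 3907616) = 1/(-3907616 + 5*I*√178/2)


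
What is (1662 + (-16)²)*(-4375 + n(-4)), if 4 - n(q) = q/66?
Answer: -276654238/33 ≈ -8.3835e+6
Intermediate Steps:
n(q) = 4 - q/66
(1662 + (-16)²)*(-4375 + n(-4)) = (1662 + (-16)²)*(-4375 + (4 - 1/66*(-4))) = (1662 + 256)*(-4375 + (4 + 2/33)) = 1918*(-4375 + 134/33) = 1918*(-144241/33) = -276654238/33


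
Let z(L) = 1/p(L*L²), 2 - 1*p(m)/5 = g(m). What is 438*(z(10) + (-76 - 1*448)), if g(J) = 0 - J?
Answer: -191642447/835 ≈ -2.2951e+5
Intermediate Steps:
g(J) = -J
p(m) = 10 + 5*m (p(m) = 10 - (-5)*m = 10 + 5*m)
z(L) = 1/(10 + 5*L³) (z(L) = 1/(10 + 5*(L*L²)) = 1/(10 + 5*L³))
438*(z(10) + (-76 - 1*448)) = 438*(1/(5*(2 + 10³)) + (-76 - 1*448)) = 438*(1/(5*(2 + 1000)) + (-76 - 448)) = 438*((⅕)/1002 - 524) = 438*((⅕)*(1/1002) - 524) = 438*(1/5010 - 524) = 438*(-2625239/5010) = -191642447/835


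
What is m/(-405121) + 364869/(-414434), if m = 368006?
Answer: -300330292753/167895916514 ≈ -1.7888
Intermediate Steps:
m/(-405121) + 364869/(-414434) = 368006/(-405121) + 364869/(-414434) = 368006*(-1/405121) + 364869*(-1/414434) = -368006/405121 - 364869/414434 = -300330292753/167895916514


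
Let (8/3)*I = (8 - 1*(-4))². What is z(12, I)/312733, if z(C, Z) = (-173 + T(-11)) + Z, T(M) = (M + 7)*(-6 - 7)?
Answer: -67/312733 ≈ -0.00021424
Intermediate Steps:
T(M) = -91 - 13*M (T(M) = (7 + M)*(-13) = -91 - 13*M)
I = 54 (I = 3*(8 - 1*(-4))²/8 = 3*(8 + 4)²/8 = (3/8)*12² = (3/8)*144 = 54)
z(C, Z) = -121 + Z (z(C, Z) = (-173 + (-91 - 13*(-11))) + Z = (-173 + (-91 + 143)) + Z = (-173 + 52) + Z = -121 + Z)
z(12, I)/312733 = (-121 + 54)/312733 = -67*1/312733 = -67/312733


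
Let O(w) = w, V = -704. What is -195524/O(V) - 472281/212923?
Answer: 10324767707/37474448 ≈ 275.51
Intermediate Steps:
-195524/O(V) - 472281/212923 = -195524/(-704) - 472281/212923 = -195524*(-1/704) - 472281*1/212923 = 48881/176 - 472281/212923 = 10324767707/37474448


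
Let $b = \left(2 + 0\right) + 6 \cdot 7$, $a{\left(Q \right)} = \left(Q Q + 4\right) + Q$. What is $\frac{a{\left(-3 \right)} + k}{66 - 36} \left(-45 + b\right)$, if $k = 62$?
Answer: $- \frac{12}{5} \approx -2.4$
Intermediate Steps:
$a{\left(Q \right)} = 4 + Q + Q^{2}$ ($a{\left(Q \right)} = \left(Q^{2} + 4\right) + Q = \left(4 + Q^{2}\right) + Q = 4 + Q + Q^{2}$)
$b = 44$ ($b = 2 + 42 = 44$)
$\frac{a{\left(-3 \right)} + k}{66 - 36} \left(-45 + b\right) = \frac{\left(4 - 3 + \left(-3\right)^{2}\right) + 62}{66 - 36} \left(-45 + 44\right) = \frac{\left(4 - 3 + 9\right) + 62}{30} \left(-1\right) = \left(10 + 62\right) \frac{1}{30} \left(-1\right) = 72 \cdot \frac{1}{30} \left(-1\right) = \frac{12}{5} \left(-1\right) = - \frac{12}{5}$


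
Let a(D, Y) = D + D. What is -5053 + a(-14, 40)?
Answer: -5081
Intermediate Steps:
a(D, Y) = 2*D
-5053 + a(-14, 40) = -5053 + 2*(-14) = -5053 - 28 = -5081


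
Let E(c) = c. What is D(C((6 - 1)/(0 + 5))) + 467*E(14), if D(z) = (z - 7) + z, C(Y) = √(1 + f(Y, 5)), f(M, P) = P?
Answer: 6531 + 2*√6 ≈ 6535.9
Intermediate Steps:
C(Y) = √6 (C(Y) = √(1 + 5) = √6)
D(z) = -7 + 2*z (D(z) = (-7 + z) + z = -7 + 2*z)
D(C((6 - 1)/(0 + 5))) + 467*E(14) = (-7 + 2*√6) + 467*14 = (-7 + 2*√6) + 6538 = 6531 + 2*√6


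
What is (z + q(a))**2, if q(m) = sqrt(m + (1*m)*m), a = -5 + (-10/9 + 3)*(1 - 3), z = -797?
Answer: (7173 - sqrt(5530))**2/81 ≈ 6.2211e+5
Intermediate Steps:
a = -79/9 (a = -5 + (-10*1/9 + 3)*(-2) = -5 + (-10/9 + 3)*(-2) = -5 + (17/9)*(-2) = -5 - 34/9 = -79/9 ≈ -8.7778)
q(m) = sqrt(m + m**2) (q(m) = sqrt(m + m*m) = sqrt(m + m**2))
(z + q(a))**2 = (-797 + sqrt(-79*(1 - 79/9)/9))**2 = (-797 + sqrt(-79/9*(-70/9)))**2 = (-797 + sqrt(5530/81))**2 = (-797 + sqrt(5530)/9)**2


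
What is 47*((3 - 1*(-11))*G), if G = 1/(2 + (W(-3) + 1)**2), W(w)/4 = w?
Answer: 658/123 ≈ 5.3496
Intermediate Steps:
W(w) = 4*w
G = 1/123 (G = 1/(2 + (4*(-3) + 1)**2) = 1/(2 + (-12 + 1)**2) = 1/(2 + (-11)**2) = 1/(2 + 121) = 1/123 ≈ 0.0081301)
47*((3 - 1*(-11))*G) = 47*((3 - 1*(-11))*(1/123)) = 47*((3 + 11)*(1/123)) = 47*(14*(1/123)) = 47*(14/123) = 658/123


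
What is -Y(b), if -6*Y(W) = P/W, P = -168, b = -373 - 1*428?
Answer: 28/801 ≈ 0.034956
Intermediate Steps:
b = -801 (b = -373 - 428 = -801)
Y(W) = 28/W (Y(W) = -(-28)/W = 28/W)
-Y(b) = -28/(-801) = -28*(-1)/801 = -1*(-28/801) = 28/801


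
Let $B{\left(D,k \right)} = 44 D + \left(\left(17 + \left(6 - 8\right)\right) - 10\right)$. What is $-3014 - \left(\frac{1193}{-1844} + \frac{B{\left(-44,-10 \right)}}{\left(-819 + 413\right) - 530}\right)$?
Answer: $- \frac{1301139973}{431496} \approx -3015.4$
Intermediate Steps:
$B{\left(D,k \right)} = 5 + 44 D$ ($B{\left(D,k \right)} = 44 D + \left(\left(17 - 2\right) - 10\right) = 44 D + \left(15 - 10\right) = 44 D + 5 = 5 + 44 D$)
$-3014 - \left(\frac{1193}{-1844} + \frac{B{\left(-44,-10 \right)}}{\left(-819 + 413\right) - 530}\right) = -3014 - \left(\frac{1193}{-1844} + \frac{5 + 44 \left(-44\right)}{\left(-819 + 413\right) - 530}\right) = -3014 - \left(1193 \left(- \frac{1}{1844}\right) + \frac{5 - 1936}{-406 - 530}\right) = -3014 - \left(- \frac{1193}{1844} - \frac{1931}{-936}\right) = -3014 - \left(- \frac{1193}{1844} - - \frac{1931}{936}\right) = -3014 - \left(- \frac{1193}{1844} + \frac{1931}{936}\right) = -3014 - \frac{611029}{431496} = - \frac{1301139973}{431496}$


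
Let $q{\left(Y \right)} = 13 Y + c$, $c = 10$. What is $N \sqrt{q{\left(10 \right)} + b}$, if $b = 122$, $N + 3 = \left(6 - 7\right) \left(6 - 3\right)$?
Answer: $- 6 \sqrt{262} \approx -97.119$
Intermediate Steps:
$N = -6$ ($N = -3 + \left(6 - 7\right) \left(6 - 3\right) = -3 - 3 = -6$)
$q{\left(Y \right)} = 10 + 13 Y$ ($q{\left(Y \right)} = 13 Y + 10 = 10 + 13 Y$)
$N \sqrt{q{\left(10 \right)} + b} = - 6 \sqrt{\left(10 + 13 \cdot 10\right) + 122} = - 6 \sqrt{\left(10 + 130\right) + 122} = - 6 \sqrt{140 + 122} = - 6 \sqrt{262}$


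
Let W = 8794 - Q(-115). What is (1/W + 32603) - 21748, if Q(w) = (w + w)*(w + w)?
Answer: 478770629/44106 ≈ 10855.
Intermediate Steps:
Q(w) = 4*w² (Q(w) = (2*w)*(2*w) = 4*w²)
W = -44106 (W = 8794 - 4*(-115)² = 8794 - 4*13225 = 8794 - 1*52900 = 8794 - 52900 = -44106)
(1/W + 32603) - 21748 = (1/(-44106) + 32603) - 21748 = (-1/44106 + 32603) - 21748 = 1437987917/44106 - 21748 = 478770629/44106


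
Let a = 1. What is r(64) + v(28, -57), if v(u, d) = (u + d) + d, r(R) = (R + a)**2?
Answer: 4139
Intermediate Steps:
r(R) = (1 + R)**2 (r(R) = (R + 1)**2 = (1 + R)**2)
v(u, d) = u + 2*d (v(u, d) = (d + u) + d = u + 2*d)
r(64) + v(28, -57) = (1 + 64)**2 + (28 + 2*(-57)) = 65**2 + (28 - 114) = 4225 - 86 = 4139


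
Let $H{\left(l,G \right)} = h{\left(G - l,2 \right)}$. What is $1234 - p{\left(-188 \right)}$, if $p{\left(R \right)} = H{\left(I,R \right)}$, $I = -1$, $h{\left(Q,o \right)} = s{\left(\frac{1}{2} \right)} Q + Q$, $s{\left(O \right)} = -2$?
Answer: $1047$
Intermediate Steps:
$h{\left(Q,o \right)} = - Q$ ($h{\left(Q,o \right)} = - 2 Q + Q = - Q$)
$H{\left(l,G \right)} = l - G$ ($H{\left(l,G \right)} = - (G - l) = l - G$)
$p{\left(R \right)} = -1 - R$
$1234 - p{\left(-188 \right)} = 1234 - \left(-1 - -188\right) = 1234 - \left(-1 + 188\right) = 1234 - 187 = 1047$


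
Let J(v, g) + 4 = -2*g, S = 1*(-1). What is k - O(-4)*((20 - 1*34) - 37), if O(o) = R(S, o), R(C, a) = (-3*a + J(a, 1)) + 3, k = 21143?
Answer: 21602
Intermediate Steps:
S = -1
J(v, g) = -4 - 2*g
R(C, a) = -3 - 3*a (R(C, a) = (-3*a + (-4 - 2*1)) + 3 = (-3*a + (-4 - 2)) + 3 = (-3*a - 6) + 3 = (-6 - 3*a) + 3 = -3 - 3*a)
O(o) = -3 - 3*o
k - O(-4)*((20 - 1*34) - 37) = 21143 - (-3 - 3*(-4))*((20 - 1*34) - 37) = 21143 - (-3 + 12)*((20 - 34) - 37) = 21143 - 9*(-14 - 37) = 21143 - 9*(-51) = 21143 - 1*(-459) = 21143 + 459 = 21602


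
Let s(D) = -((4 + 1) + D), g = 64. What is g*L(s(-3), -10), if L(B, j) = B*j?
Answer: 1280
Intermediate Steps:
s(D) = -5 - D (s(D) = -(5 + D) = -5 - D)
g*L(s(-3), -10) = 64*((-5 - 1*(-3))*(-10)) = 64*((-5 + 3)*(-10)) = 64*(-2*(-10)) = 64*20 = 1280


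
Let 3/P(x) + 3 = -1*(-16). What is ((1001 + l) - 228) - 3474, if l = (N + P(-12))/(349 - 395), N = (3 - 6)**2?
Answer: -807659/299 ≈ -2701.2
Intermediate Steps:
P(x) = 3/13 (P(x) = 3/(-3 - 1*(-16)) = 3/(-3 + 16) = 3/13)
N = 9 (N = (-3)**2 = 9)
l = -60/299 (l = (9 + 3/13)/(349 - 395) = (120/13)/(-46) = (120/13)*(-1/46) = -60/299 ≈ -0.20067)
((1001 + l) - 228) - 3474 = ((1001 - 60/299) - 228) - 3474 = (299239/299 - 228) - 3474 = 231067/299 - 3474 = -807659/299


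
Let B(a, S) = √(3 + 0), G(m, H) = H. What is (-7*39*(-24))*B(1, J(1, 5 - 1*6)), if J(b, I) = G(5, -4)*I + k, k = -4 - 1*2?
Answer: 6552*√3 ≈ 11348.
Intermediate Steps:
k = -6 (k = -4 - 2 = -6)
J(b, I) = -6 - 4*I (J(b, I) = -4*I - 6 = -6 - 4*I)
B(a, S) = √3
(-7*39*(-24))*B(1, J(1, 5 - 1*6)) = (-7*39*(-24))*√3 = (-273*(-24))*√3 = 6552*√3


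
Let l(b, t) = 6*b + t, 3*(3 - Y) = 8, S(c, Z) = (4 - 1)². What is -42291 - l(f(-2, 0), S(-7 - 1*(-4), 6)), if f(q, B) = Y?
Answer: -42302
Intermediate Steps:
S(c, Z) = 9 (S(c, Z) = 3² = 9)
Y = ⅓ (Y = 3 - ⅓*8 = 3 - 8/3 = ⅓ ≈ 0.33333)
f(q, B) = ⅓
l(b, t) = t + 6*b
-42291 - l(f(-2, 0), S(-7 - 1*(-4), 6)) = -42291 - (9 + 6*(⅓)) = -42291 - (9 + 2) = -42291 - 1*11 = -42291 - 11 = -42302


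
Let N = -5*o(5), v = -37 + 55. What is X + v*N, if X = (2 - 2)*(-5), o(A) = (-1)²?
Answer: -90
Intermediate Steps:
v = 18
o(A) = 1
N = -5 (N = -5*1 = -5)
X = 0 (X = 0*(-5) = 0)
X + v*N = 0 + 18*(-5) = 0 - 90 = -90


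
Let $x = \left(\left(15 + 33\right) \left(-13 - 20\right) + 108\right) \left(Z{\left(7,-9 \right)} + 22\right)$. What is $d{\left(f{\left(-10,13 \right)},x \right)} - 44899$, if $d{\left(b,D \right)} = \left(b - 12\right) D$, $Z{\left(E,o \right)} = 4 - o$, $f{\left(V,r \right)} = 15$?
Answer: $-199879$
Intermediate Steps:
$x = -51660$ ($x = \left(\left(15 + 33\right) \left(-13 - 20\right) + 108\right) \left(\left(4 - -9\right) + 22\right) = \left(48 \left(-33\right) + 108\right) \left(\left(4 + 9\right) + 22\right) = \left(-1584 + 108\right) \left(13 + 22\right) = \left(-1476\right) 35 = -51660$)
$d{\left(b,D \right)} = D \left(-12 + b\right)$ ($d{\left(b,D \right)} = \left(-12 + b\right) D = D \left(-12 + b\right)$)
$d{\left(f{\left(-10,13 \right)},x \right)} - 44899 = - 51660 \left(-12 + 15\right) - 44899 = \left(-51660\right) 3 - 44899 = -154980 - 44899 = -199879$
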